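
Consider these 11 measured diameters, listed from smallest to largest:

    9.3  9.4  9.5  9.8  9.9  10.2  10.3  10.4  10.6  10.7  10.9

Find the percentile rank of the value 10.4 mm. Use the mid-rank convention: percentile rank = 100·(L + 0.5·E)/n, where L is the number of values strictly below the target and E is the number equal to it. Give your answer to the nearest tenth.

68.2

Count below 10.4: L = 7; count equal: E = 1; n = 11.
Percentile rank = 100·(7 + 0.5·1)/11 = 100·7.5/11 = 68.18.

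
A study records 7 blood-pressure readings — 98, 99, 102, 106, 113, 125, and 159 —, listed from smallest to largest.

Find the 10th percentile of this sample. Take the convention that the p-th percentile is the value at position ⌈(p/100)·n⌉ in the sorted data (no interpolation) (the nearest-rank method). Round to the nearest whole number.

98

n = 7.
Position = ⌈10/100 · 7⌉ = ⌈0.7⌉ = 1.
The value at rank 1 is 98.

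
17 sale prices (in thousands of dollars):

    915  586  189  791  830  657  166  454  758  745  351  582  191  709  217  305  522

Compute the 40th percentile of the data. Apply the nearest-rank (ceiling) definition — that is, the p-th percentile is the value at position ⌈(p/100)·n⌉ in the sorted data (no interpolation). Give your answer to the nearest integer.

454

Sorted: 166, 189, 191, 217, 305, 351, 454, 522, 582, 586, 657, 709, 745, 758, 791, 830, 915.
n = 17.
Position = ⌈40/100 · 17⌉ = ⌈6.8⌉ = 7.
The value at rank 7 is 454.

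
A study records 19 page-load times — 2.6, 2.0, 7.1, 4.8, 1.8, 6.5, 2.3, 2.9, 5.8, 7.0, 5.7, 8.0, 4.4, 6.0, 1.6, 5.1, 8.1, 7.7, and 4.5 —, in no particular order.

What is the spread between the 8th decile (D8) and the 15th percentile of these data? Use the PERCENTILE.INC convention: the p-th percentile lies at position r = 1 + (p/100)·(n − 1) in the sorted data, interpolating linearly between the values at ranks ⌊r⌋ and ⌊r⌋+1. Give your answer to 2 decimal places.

4.83

Sorted: 1.6, 1.8, 2.0, 2.3, 2.6, 2.9, 4.4, 4.5, 4.8, 5.1, 5.7, 5.8, 6.0, 6.5, 7.0, 7.1, 7.7, 8.0, 8.1.
n = 19.
P15: r = 3.7; ranks 3–4 are 2.0, 2.3; interpolating gives 2.21.
P80: r = 15.4; ranks 15–16 are 7.0, 7.1; interpolating gives 7.04.
Difference: 7.04 − 2.21 = 4.83.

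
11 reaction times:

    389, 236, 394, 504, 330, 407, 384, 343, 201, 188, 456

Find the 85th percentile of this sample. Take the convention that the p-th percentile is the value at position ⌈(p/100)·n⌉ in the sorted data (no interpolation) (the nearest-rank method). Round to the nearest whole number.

Sorted: 188, 201, 236, 330, 343, 384, 389, 394, 407, 456, 504.
n = 11.
Position = ⌈85/100 · 11⌉ = ⌈9.35⌉ = 10.
The value at rank 10 is 456.

456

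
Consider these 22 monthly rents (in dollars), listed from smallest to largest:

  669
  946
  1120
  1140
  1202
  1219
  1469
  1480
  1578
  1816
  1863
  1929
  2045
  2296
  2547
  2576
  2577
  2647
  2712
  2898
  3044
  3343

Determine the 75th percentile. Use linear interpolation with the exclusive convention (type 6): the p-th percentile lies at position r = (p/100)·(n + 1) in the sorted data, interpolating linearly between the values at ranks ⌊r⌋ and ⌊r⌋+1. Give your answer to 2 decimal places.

n = 22.
r = (75/100)·(22 + 1) = 17.25.
Rank 17 is 2577 and rank 18 is 2647.
Interpolate: 2577 + 0.25·(2647 − 2577) = 2577 + 0.25·70 = 2594.5.

2594.50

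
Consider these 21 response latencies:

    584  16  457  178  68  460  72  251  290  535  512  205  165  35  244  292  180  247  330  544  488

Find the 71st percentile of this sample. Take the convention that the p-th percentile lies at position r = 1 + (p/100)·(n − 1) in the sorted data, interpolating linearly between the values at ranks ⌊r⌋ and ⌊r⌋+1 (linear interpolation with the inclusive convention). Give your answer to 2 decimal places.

Sorted: 16, 35, 68, 72, 165, 178, 180, 205, 244, 247, 251, 290, 292, 330, 457, 460, 488, 512, 535, 544, 584.
n = 21.
r = 1 + (71/100)·(21 − 1) = 1 + 14.2 = 15.2.
Rank 15 is 457 and rank 16 is 460.
Interpolate: 457 + 0.2·(460 − 457) = 457 + 0.2·3 = 457.6.

457.60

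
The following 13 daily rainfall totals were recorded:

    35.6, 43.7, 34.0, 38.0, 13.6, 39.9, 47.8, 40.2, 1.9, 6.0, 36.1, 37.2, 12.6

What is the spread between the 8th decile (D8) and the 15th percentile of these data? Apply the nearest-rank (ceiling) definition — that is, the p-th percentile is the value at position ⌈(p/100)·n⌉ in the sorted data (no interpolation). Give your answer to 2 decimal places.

Sorted: 1.9, 6.0, 12.6, 13.6, 34.0, 35.6, 36.1, 37.2, 38.0, 39.9, 40.2, 43.7, 47.8.
n = 13.
P15: rank ⌈15/100·13⌉ = 2 → 6.
P80: rank ⌈80/100·13⌉ = 11 → 40.2.
Difference: 40.2 − 6 = 34.2.

34.20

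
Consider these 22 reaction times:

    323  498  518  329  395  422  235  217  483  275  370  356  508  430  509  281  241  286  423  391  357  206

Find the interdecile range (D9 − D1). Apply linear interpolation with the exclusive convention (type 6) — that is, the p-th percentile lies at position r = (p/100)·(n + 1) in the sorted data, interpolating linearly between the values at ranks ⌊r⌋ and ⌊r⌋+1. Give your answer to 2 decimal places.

286.30

Sorted: 206, 217, 235, 241, 275, 281, 286, 323, 329, 356, 357, 370, 391, 395, 422, 423, 430, 483, 498, 508, 509, 518.
n = 22.
P10: r = 2.3; ranks 2–3 are 217, 235; interpolating gives 222.4.
P90: r = 20.7; ranks 20–21 are 508, 509; interpolating gives 508.7.
Difference: 508.7 − 222.4 = 286.3.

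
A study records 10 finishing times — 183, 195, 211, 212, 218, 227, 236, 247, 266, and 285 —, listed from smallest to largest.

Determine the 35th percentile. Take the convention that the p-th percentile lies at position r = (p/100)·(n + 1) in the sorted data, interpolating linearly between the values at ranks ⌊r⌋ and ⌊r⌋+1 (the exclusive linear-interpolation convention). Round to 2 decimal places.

211.85

n = 10.
r = (35/100)·(10 + 1) = 3.85.
Rank 3 is 211 and rank 4 is 212.
Interpolate: 211 + 0.85·(212 − 211) = 211 + 0.85·1 = 211.85.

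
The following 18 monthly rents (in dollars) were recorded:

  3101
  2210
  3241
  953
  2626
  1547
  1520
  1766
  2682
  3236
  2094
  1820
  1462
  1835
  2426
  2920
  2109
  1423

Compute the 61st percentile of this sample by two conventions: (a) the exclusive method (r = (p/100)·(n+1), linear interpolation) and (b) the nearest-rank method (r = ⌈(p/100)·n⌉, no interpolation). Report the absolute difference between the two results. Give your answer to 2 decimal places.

Sorted: 953, 1423, 1462, 1520, 1547, 1766, 1820, 1835, 2094, 2109, 2210, 2426, 2626, 2682, 2920, 3101, 3236, 3241.
n = 18.
(a) r = 11.59; between ranks 11 (2210) and 12 (2426): 2337.44.
(b) the nearest-rank method: rank 11 → 2210.
|2337.44 − 2210| = 127.44.

127.44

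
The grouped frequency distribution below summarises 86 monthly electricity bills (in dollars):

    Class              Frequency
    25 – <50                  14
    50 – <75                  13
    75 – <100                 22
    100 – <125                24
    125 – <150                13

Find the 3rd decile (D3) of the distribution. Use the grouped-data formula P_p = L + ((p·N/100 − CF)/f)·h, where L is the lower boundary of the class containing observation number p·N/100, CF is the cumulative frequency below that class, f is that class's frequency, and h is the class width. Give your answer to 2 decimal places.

N = 86; target position k = 30/100 · 86 = 25.8.
Cumulative frequencies: 14, 27, 49, 73, 86.
Observation 25.8 falls in the class 50 – <75.
L = 50, CF = 14, f = 13, h = 25.
P30 = 50 + ((25.8 − 14)/13)·25 = 50 + 22.6923 = 72.6923.

72.69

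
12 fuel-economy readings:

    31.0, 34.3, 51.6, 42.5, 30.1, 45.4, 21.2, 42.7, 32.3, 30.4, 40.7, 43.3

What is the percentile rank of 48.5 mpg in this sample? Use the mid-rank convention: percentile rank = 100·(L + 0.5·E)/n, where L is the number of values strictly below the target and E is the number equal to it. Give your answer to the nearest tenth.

91.7

Sorted: 21.2, 30.1, 30.4, 31.0, 32.3, 34.3, 40.7, 42.5, 42.7, 43.3, 45.4, 51.6.
Count below 48.5: L = 11; count equal: E = 0; n = 12.
Percentile rank = 100·(11 + 0.5·0)/12 = 100·11/12 = 91.67.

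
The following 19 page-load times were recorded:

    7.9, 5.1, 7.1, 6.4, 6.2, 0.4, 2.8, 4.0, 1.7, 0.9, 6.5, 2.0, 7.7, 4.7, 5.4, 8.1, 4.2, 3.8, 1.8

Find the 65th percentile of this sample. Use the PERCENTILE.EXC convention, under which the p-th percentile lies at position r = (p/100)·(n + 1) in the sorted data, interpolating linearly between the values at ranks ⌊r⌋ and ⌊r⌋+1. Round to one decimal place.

6.2

Sorted: 0.4, 0.9, 1.7, 1.8, 2.0, 2.8, 3.8, 4.0, 4.2, 4.7, 5.1, 5.4, 6.2, 6.4, 6.5, 7.1, 7.7, 7.9, 8.1.
n = 19.
r = (65/100)·(19 + 1) = 13.
r is an integer, so P65 is the value at rank 13: 6.2.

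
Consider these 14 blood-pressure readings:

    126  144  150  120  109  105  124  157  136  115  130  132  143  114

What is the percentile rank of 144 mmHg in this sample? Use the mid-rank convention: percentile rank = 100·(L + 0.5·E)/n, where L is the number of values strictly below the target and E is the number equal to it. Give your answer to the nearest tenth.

82.1

Sorted: 105, 109, 114, 115, 120, 124, 126, 130, 132, 136, 143, 144, 150, 157.
Count below 144: L = 11; count equal: E = 1; n = 14.
Percentile rank = 100·(11 + 0.5·1)/14 = 100·11.5/14 = 82.14.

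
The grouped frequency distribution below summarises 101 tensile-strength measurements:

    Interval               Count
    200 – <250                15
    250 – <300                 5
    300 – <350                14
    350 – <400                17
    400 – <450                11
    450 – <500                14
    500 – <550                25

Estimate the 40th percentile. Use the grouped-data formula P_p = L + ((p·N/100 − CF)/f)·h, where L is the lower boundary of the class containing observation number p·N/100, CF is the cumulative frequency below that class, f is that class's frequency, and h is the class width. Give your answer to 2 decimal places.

368.82

N = 101; target position k = 40/100 · 101 = 40.4.
Cumulative frequencies: 15, 20, 34, 51, 62, 76, 101.
Observation 40.4 falls in the class 350 – <400.
L = 350, CF = 34, f = 17, h = 50.
P40 = 350 + ((40.4 − 34)/17)·50 = 350 + 18.8235 = 368.824.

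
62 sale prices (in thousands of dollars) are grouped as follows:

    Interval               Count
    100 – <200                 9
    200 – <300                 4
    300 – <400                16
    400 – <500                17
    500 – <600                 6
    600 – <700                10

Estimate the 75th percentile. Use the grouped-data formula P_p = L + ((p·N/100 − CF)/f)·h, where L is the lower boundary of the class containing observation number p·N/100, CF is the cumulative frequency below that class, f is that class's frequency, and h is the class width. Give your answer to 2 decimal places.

508.33

N = 62; target position k = 75/100 · 62 = 46.5.
Cumulative frequencies: 9, 13, 29, 46, 52, 62.
Observation 46.5 falls in the class 500 – <600.
L = 500, CF = 46, f = 6, h = 100.
P75 = 500 + ((46.5 − 46)/6)·100 = 500 + 8.33333 = 508.333.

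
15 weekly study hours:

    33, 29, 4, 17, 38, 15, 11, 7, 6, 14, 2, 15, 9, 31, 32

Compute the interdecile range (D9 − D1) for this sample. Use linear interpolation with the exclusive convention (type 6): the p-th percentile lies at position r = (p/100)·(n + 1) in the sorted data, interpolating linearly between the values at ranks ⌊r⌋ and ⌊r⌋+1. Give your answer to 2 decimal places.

31.80

Sorted: 2, 4, 6, 7, 9, 11, 14, 15, 15, 17, 29, 31, 32, 33, 38.
n = 15.
P10: r = 1.6; ranks 1–2 are 2, 4; interpolating gives 3.2.
P90: r = 14.4; ranks 14–15 are 33, 38; interpolating gives 35.
Difference: 35 − 3.2 = 31.8.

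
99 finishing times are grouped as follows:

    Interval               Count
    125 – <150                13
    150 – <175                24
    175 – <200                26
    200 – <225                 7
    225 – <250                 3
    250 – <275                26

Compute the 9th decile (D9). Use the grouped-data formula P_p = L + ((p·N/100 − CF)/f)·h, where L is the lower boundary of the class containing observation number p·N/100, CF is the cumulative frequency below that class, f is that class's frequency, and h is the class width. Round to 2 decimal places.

265.48

N = 99; target position k = 90/100 · 99 = 89.1.
Cumulative frequencies: 13, 37, 63, 70, 73, 99.
Observation 89.1 falls in the class 250 – <275.
L = 250, CF = 73, f = 26, h = 25.
P90 = 250 + ((89.1 − 73)/26)·25 = 250 + 15.4808 = 265.481.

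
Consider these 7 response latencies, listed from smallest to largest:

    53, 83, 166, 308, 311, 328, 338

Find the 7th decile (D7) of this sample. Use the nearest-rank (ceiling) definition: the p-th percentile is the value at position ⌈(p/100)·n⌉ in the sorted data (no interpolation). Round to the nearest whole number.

311

n = 7.
Position = ⌈70/100 · 7⌉ = ⌈4.9⌉ = 5.
The value at rank 5 is 311.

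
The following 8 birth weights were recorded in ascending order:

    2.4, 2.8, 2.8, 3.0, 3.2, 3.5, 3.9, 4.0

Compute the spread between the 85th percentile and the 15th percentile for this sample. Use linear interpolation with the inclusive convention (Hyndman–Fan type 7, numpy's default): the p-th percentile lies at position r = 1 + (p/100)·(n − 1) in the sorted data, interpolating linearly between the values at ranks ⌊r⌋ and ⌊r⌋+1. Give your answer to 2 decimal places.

1.08

n = 8.
P15: r = 2.05; ranks 2–3 are 2.8, 2.8; interpolating gives 2.8.
P85: r = 6.95; ranks 6–7 are 3.5, 3.9; interpolating gives 3.88.
Difference: 3.88 − 2.8 = 1.08.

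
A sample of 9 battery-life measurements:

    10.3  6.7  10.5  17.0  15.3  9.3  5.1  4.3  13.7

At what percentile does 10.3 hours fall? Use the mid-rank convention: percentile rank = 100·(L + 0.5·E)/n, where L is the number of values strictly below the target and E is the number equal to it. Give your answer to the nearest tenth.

50.0

Sorted: 4.3, 5.1, 6.7, 9.3, 10.3, 10.5, 13.7, 15.3, 17.0.
Count below 10.3: L = 4; count equal: E = 1; n = 9.
Percentile rank = 100·(4 + 0.5·1)/9 = 100·4.5/9 = 50.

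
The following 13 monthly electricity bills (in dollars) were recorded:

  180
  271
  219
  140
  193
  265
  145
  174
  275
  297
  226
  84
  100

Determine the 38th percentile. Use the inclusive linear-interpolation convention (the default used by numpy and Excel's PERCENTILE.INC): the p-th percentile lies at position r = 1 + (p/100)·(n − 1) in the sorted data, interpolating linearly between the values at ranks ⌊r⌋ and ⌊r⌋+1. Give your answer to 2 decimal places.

177.36

Sorted: 84, 100, 140, 145, 174, 180, 193, 219, 226, 265, 271, 275, 297.
n = 13.
r = 1 + (38/100)·(13 − 1) = 1 + 4.56 = 5.56.
Rank 5 is 174 and rank 6 is 180.
Interpolate: 174 + 0.56·(180 − 174) = 174 + 0.56·6 = 177.36.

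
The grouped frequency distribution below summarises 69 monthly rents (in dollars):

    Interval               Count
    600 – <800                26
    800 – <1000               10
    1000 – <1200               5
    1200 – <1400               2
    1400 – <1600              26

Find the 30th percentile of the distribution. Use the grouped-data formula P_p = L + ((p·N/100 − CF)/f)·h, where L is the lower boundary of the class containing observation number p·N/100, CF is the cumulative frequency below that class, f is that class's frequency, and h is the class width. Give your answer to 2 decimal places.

759.23

N = 69; target position k = 30/100 · 69 = 20.7.
Cumulative frequencies: 26, 36, 41, 43, 69.
Observation 20.7 falls in the class 600 – <800.
L = 600, CF = 0, f = 26, h = 200.
P30 = 600 + ((20.7 − 0)/26)·200 = 600 + 159.231 = 759.231.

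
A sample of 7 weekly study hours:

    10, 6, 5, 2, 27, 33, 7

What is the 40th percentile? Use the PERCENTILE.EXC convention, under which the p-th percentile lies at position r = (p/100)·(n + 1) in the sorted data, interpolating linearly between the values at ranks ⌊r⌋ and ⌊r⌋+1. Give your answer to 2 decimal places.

Sorted: 2, 5, 6, 7, 10, 27, 33.
n = 7.
r = (40/100)·(7 + 1) = 3.2.
Rank 3 is 6 and rank 4 is 7.
Interpolate: 6 + 0.2·(7 − 6) = 6 + 0.2·1 = 6.2.

6.20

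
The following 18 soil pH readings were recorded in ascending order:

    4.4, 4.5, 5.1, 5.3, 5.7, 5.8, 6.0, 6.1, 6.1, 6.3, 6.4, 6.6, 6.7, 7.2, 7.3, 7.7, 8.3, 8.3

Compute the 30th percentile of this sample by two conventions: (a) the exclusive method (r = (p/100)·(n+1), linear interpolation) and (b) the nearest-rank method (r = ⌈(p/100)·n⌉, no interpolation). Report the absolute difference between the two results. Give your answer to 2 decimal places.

n = 18.
(a) r = 5.7; between ranks 5 (5.7) and 6 (5.8): 5.77.
(b) the nearest-rank method: rank 6 → 5.8.
|5.77 − 5.8| = 0.03.

0.03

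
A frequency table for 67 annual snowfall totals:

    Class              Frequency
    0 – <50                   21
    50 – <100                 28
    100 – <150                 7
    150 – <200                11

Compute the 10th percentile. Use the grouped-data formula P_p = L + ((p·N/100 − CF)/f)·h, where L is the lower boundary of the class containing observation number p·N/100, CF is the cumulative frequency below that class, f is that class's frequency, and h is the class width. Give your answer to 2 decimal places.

N = 67; target position k = 10/100 · 67 = 6.7.
Cumulative frequencies: 21, 49, 56, 67.
Observation 6.7 falls in the class 0 – <50.
L = 0, CF = 0, f = 21, h = 50.
P10 = 0 + ((6.7 − 0)/21)·50 = 0 + 15.9524 = 15.9524.

15.95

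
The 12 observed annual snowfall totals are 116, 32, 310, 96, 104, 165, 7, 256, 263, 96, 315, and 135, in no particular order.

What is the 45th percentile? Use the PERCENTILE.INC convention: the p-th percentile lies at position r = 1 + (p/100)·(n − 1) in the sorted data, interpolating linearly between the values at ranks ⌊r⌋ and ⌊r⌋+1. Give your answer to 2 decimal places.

Sorted: 7, 32, 96, 96, 104, 116, 135, 165, 256, 263, 310, 315.
n = 12.
r = 1 + (45/100)·(12 − 1) = 1 + 4.95 = 5.95.
Rank 5 is 104 and rank 6 is 116.
Interpolate: 104 + 0.95·(116 − 104) = 104 + 0.95·12 = 115.4.

115.40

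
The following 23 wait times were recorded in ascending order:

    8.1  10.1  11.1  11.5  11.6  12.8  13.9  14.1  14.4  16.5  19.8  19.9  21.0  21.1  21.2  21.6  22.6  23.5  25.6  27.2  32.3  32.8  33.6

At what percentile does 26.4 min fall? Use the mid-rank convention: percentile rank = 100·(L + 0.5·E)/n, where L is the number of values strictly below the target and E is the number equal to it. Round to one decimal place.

82.6

Count below 26.4: L = 19; count equal: E = 0; n = 23.
Percentile rank = 100·(19 + 0.5·0)/23 = 100·19/23 = 82.61.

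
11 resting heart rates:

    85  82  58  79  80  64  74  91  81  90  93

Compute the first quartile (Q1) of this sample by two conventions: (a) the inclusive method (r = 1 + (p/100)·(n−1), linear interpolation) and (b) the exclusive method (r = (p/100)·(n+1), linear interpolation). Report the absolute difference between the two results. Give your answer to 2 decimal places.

Sorted: 58, 64, 74, 79, 80, 81, 82, 85, 90, 91, 93.
n = 11.
(a) r = 3.5; between ranks 3 (74) and 4 (79): 76.5.
(b) r = 3 → value at rank 3 = 74.
|76.5 − 74| = 2.5.

2.50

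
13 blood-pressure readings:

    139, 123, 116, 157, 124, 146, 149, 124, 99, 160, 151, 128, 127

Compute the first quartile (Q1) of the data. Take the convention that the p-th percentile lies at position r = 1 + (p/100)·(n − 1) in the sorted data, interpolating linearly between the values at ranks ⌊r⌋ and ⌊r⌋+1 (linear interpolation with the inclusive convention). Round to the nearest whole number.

Sorted: 99, 116, 123, 124, 124, 127, 128, 139, 146, 149, 151, 157, 160.
n = 13.
r = 1 + (25/100)·(13 − 1) = 1 + 3 = 4.
r is an integer, so P25 is the value at rank 4: 124.

124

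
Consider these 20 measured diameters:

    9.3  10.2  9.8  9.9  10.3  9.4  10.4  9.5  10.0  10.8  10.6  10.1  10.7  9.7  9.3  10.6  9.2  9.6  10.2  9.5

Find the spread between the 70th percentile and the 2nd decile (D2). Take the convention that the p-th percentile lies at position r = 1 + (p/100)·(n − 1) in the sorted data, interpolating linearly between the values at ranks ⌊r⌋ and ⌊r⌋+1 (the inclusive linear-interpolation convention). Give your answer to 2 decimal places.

Sorted: 9.2, 9.3, 9.3, 9.4, 9.5, 9.5, 9.6, 9.7, 9.8, 9.9, 10.0, 10.1, 10.2, 10.2, 10.3, 10.4, 10.6, 10.6, 10.7, 10.8.
n = 20.
P20: r = 4.8; ranks 4–5 are 9.4, 9.5; interpolating gives 9.48.
P70: r = 14.3; ranks 14–15 are 10.2, 10.3; interpolating gives 10.23.
Difference: 10.23 − 9.48 = 0.75.

0.75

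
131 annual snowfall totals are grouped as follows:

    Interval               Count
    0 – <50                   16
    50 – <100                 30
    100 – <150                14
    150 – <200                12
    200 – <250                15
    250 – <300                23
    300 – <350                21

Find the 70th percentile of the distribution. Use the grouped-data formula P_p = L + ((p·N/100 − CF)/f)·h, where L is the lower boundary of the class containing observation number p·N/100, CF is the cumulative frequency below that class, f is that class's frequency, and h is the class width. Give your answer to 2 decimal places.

260.22

N = 131; target position k = 70/100 · 131 = 91.7.
Cumulative frequencies: 16, 46, 60, 72, 87, 110, 131.
Observation 91.7 falls in the class 250 – <300.
L = 250, CF = 87, f = 23, h = 50.
P70 = 250 + ((91.7 − 87)/23)·50 = 250 + 10.2174 = 260.217.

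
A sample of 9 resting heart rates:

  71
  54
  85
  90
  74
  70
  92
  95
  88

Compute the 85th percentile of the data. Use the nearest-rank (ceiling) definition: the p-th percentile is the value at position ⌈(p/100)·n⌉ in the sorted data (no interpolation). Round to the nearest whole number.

Sorted: 54, 70, 71, 74, 85, 88, 90, 92, 95.
n = 9.
Position = ⌈85/100 · 9⌉ = ⌈7.65⌉ = 8.
The value at rank 8 is 92.

92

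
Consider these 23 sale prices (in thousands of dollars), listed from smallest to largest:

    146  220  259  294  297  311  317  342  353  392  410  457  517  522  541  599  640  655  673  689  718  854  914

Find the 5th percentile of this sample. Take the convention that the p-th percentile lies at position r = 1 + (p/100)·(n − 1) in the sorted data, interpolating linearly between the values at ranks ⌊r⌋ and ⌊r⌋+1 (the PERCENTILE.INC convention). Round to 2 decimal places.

n = 23.
r = 1 + (5/100)·(23 − 1) = 1 + 1.1 = 2.1.
Rank 2 is 220 and rank 3 is 259.
Interpolate: 220 + 0.1·(259 − 220) = 220 + 0.1·39 = 223.9.

223.90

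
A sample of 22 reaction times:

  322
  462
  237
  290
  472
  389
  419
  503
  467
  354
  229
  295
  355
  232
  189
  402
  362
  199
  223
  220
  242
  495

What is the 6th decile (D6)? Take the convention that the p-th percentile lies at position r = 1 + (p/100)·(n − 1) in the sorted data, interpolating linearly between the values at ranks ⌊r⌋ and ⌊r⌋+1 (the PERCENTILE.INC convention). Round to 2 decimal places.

359.20

Sorted: 189, 199, 220, 223, 229, 232, 237, 242, 290, 295, 322, 354, 355, 362, 389, 402, 419, 462, 467, 472, 495, 503.
n = 22.
r = 1 + (60/100)·(22 − 1) = 1 + 12.6 = 13.6.
Rank 13 is 355 and rank 14 is 362.
Interpolate: 355 + 0.6·(362 − 355) = 355 + 0.6·7 = 359.2.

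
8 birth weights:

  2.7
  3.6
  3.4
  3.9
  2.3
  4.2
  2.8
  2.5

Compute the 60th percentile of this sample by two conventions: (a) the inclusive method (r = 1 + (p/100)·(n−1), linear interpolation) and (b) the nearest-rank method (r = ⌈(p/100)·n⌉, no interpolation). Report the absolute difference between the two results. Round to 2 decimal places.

0.04

Sorted: 2.3, 2.5, 2.7, 2.8, 3.4, 3.6, 3.9, 4.2.
n = 8.
(a) r = 5.2; between ranks 5 (3.4) and 6 (3.6): 3.44.
(b) the nearest-rank method: rank 5 → 3.4.
|3.44 − 3.4| = 0.04.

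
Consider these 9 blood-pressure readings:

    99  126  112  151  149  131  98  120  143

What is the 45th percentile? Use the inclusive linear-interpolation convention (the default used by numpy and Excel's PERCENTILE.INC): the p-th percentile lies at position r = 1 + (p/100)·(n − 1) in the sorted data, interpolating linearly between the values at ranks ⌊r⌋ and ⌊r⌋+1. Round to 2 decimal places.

123.60

Sorted: 98, 99, 112, 120, 126, 131, 143, 149, 151.
n = 9.
r = 1 + (45/100)·(9 − 1) = 1 + 3.6 = 4.6.
Rank 4 is 120 and rank 5 is 126.
Interpolate: 120 + 0.6·(126 − 120) = 120 + 0.6·6 = 123.6.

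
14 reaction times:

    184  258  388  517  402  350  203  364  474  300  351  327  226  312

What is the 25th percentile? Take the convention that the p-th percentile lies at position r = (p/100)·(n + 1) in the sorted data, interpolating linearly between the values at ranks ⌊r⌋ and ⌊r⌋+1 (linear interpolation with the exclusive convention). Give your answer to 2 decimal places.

Sorted: 184, 203, 226, 258, 300, 312, 327, 350, 351, 364, 388, 402, 474, 517.
n = 14.
r = (25/100)·(14 + 1) = 3.75.
Rank 3 is 226 and rank 4 is 258.
Interpolate: 226 + 0.75·(258 − 226) = 226 + 0.75·32 = 250.

250.00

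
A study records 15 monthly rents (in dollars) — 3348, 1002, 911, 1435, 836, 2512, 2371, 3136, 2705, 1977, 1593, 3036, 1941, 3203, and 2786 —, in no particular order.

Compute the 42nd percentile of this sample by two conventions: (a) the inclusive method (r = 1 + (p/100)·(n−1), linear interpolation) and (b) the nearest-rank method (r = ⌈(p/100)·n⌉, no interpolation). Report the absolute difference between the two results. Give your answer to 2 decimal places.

4.32

Sorted: 836, 911, 1002, 1435, 1593, 1941, 1977, 2371, 2512, 2705, 2786, 3036, 3136, 3203, 3348.
n = 15.
(a) r = 6.88; between ranks 6 (1941) and 7 (1977): 1972.68.
(b) the nearest-rank method: rank 7 → 1977.
|1972.68 − 1977| = 4.32.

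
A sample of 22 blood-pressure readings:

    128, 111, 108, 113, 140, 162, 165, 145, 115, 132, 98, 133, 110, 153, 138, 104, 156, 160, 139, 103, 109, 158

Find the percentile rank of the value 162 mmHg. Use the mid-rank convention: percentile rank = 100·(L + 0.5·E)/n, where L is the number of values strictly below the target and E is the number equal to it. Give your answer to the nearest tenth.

Sorted: 98, 103, 104, 108, 109, 110, 111, 113, 115, 128, 132, 133, 138, 139, 140, 145, 153, 156, 158, 160, 162, 165.
Count below 162: L = 20; count equal: E = 1; n = 22.
Percentile rank = 100·(20 + 0.5·1)/22 = 100·20.5/22 = 93.18.

93.2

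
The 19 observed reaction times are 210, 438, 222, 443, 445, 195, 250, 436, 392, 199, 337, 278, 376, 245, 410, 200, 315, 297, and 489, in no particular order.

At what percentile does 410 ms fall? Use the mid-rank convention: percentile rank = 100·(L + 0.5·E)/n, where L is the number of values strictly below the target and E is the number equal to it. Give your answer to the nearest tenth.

Sorted: 195, 199, 200, 210, 222, 245, 250, 278, 297, 315, 337, 376, 392, 410, 436, 438, 443, 445, 489.
Count below 410: L = 13; count equal: E = 1; n = 19.
Percentile rank = 100·(13 + 0.5·1)/19 = 100·13.5/19 = 71.05.

71.1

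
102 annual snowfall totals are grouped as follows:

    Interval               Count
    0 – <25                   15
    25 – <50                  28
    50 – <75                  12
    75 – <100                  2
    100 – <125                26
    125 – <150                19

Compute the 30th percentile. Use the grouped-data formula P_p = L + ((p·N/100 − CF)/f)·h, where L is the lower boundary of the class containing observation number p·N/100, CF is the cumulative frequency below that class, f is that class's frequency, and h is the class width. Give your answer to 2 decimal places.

N = 102; target position k = 30/100 · 102 = 30.6.
Cumulative frequencies: 15, 43, 55, 57, 83, 102.
Observation 30.6 falls in the class 25 – <50.
L = 25, CF = 15, f = 28, h = 25.
P30 = 25 + ((30.6 − 15)/28)·25 = 25 + 13.9286 = 38.9286.

38.93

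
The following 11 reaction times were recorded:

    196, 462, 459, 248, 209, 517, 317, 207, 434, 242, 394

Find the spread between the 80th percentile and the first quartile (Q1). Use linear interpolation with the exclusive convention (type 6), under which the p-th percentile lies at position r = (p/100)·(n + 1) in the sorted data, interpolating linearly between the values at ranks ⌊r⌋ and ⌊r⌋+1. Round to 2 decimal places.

251.80

Sorted: 196, 207, 209, 242, 248, 317, 394, 434, 459, 462, 517.
n = 11.
P25: r = 3 (integer) → 209.
P80: r = 9.6; ranks 9–10 are 459, 462; interpolating gives 460.8.
Difference: 460.8 − 209 = 251.8.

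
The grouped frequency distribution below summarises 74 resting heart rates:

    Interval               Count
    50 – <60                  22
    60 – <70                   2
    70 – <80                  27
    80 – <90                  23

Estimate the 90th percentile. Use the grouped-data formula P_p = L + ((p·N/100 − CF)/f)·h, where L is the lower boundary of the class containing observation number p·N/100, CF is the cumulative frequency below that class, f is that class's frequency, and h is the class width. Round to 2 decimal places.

N = 74; target position k = 90/100 · 74 = 66.6.
Cumulative frequencies: 22, 24, 51, 74.
Observation 66.6 falls in the class 80 – <90.
L = 80, CF = 51, f = 23, h = 10.
P90 = 80 + ((66.6 − 51)/23)·10 = 80 + 6.78261 = 86.7826.

86.78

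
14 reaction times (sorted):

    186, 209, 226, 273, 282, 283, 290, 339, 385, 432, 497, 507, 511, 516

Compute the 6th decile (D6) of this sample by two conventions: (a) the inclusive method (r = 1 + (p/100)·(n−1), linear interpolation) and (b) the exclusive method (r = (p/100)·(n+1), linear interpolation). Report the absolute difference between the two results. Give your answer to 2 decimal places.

n = 14.
(a) r = 8.8; between ranks 8 (339) and 9 (385): 375.8.
(b) r = 9 → value at rank 9 = 385.
|375.8 − 385| = 9.2.

9.20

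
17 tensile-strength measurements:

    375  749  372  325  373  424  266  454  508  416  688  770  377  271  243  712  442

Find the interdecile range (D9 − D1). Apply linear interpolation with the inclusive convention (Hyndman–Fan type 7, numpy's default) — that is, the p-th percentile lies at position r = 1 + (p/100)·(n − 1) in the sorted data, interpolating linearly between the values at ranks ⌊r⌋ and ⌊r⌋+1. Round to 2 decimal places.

Sorted: 243, 266, 271, 325, 372, 373, 375, 377, 416, 424, 442, 454, 508, 688, 712, 749, 770.
n = 17.
P10: r = 2.6; ranks 2–3 are 266, 271; interpolating gives 269.
P90: r = 15.4; ranks 15–16 are 712, 749; interpolating gives 726.8.
Difference: 726.8 − 269 = 457.8.

457.80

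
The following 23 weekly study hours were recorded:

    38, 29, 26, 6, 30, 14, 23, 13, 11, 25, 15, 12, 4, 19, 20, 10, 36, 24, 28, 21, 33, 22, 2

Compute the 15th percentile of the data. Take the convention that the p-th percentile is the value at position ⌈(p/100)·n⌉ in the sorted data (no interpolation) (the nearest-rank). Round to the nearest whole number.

Sorted: 2, 4, 6, 10, 11, 12, 13, 14, 15, 19, 20, 21, 22, 23, 24, 25, 26, 28, 29, 30, 33, 36, 38.
n = 23.
Position = ⌈15/100 · 23⌉ = ⌈3.45⌉ = 4.
The value at rank 4 is 10.

10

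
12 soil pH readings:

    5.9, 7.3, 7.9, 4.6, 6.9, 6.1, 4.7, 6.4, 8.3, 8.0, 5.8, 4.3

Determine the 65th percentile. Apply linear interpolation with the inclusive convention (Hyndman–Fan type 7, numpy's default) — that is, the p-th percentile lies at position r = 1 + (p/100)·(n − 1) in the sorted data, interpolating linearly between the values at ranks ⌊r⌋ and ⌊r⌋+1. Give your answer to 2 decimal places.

6.96

Sorted: 4.3, 4.6, 4.7, 5.8, 5.9, 6.1, 6.4, 6.9, 7.3, 7.9, 8.0, 8.3.
n = 12.
r = 1 + (65/100)·(12 − 1) = 1 + 7.15 = 8.15.
Rank 8 is 6.9 and rank 9 is 7.3.
Interpolate: 6.9 + 0.15·(7.3 − 6.9) = 6.9 + 0.15·0.4 = 6.96.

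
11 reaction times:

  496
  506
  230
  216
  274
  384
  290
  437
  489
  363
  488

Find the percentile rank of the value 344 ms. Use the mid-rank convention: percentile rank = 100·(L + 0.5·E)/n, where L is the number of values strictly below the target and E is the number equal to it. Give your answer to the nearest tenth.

Sorted: 216, 230, 274, 290, 363, 384, 437, 488, 489, 496, 506.
Count below 344: L = 4; count equal: E = 0; n = 11.
Percentile rank = 100·(4 + 0.5·0)/11 = 100·4/11 = 36.36.

36.4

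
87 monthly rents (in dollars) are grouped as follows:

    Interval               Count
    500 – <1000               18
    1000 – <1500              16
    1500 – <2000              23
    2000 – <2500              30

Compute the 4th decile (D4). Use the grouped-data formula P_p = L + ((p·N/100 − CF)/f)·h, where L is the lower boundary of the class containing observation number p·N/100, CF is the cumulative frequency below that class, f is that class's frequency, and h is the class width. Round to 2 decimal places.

N = 87; target position k = 40/100 · 87 = 34.8.
Cumulative frequencies: 18, 34, 57, 87.
Observation 34.8 falls in the class 1500 – <2000.
L = 1500, CF = 34, f = 23, h = 500.
P40 = 1500 + ((34.8 − 34)/23)·500 = 1500 + 17.3913 = 1517.39.

1517.39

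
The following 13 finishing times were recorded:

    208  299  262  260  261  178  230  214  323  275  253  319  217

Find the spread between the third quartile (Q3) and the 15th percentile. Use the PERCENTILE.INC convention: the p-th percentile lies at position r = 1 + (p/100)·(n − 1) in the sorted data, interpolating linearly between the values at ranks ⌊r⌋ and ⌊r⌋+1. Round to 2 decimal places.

Sorted: 178, 208, 214, 217, 230, 253, 260, 261, 262, 275, 299, 319, 323.
n = 13.
P15: r = 2.8; ranks 2–3 are 208, 214; interpolating gives 212.8.
P75: r = 10 (integer) → 275.
Difference: 275 − 212.8 = 62.2.

62.20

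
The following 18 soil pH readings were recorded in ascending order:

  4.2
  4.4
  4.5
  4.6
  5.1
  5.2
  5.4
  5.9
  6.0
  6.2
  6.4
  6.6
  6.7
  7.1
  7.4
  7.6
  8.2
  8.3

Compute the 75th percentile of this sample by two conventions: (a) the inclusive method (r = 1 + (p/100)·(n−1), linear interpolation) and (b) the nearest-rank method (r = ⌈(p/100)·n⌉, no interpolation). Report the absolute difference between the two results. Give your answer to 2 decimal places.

0.10

n = 18.
(a) r = 13.75; between ranks 13 (6.7) and 14 (7.1): 7.
(b) the nearest-rank method: rank 14 → 7.1.
|7 − 7.1| = 0.1.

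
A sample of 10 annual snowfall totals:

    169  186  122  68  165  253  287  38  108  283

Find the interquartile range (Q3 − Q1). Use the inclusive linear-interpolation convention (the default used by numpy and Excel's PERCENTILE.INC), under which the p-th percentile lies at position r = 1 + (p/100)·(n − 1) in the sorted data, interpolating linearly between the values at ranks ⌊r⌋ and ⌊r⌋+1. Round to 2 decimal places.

Sorted: 38, 68, 108, 122, 165, 169, 186, 253, 283, 287.
n = 10.
P25: r = 3.25; ranks 3–4 are 108, 122; interpolating gives 111.5.
P75: r = 7.75; ranks 7–8 are 186, 253; interpolating gives 236.25.
Difference: 236.25 − 111.5 = 124.75.

124.75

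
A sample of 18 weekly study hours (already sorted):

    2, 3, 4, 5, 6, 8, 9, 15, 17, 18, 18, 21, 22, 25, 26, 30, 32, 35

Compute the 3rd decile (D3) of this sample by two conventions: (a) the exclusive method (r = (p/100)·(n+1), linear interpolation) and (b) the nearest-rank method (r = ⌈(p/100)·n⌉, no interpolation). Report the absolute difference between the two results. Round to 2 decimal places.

n = 18.
(a) r = 5.7; between ranks 5 (6) and 6 (8): 7.4.
(b) the nearest-rank method: rank 6 → 8.
|7.4 − 8| = 0.6.

0.60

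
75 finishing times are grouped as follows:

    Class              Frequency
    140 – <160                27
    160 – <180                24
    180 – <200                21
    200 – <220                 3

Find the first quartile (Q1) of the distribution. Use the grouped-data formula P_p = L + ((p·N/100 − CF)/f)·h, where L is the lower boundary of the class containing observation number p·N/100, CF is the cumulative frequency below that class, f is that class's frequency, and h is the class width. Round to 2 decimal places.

153.89

N = 75; target position k = 25/100 · 75 = 18.75.
Cumulative frequencies: 27, 51, 72, 75.
Observation 18.75 falls in the class 140 – <160.
L = 140, CF = 0, f = 27, h = 20.
P25 = 140 + ((18.75 − 0)/27)·20 = 140 + 13.8889 = 153.889.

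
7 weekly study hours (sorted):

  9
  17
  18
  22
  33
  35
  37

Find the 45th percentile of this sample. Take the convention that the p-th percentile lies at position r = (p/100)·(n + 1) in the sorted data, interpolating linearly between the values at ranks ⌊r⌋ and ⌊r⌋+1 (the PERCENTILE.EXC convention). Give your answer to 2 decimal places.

n = 7.
r = (45/100)·(7 + 1) = 3.6.
Rank 3 is 18 and rank 4 is 22.
Interpolate: 18 + 0.6·(22 − 18) = 18 + 0.6·4 = 20.4.

20.40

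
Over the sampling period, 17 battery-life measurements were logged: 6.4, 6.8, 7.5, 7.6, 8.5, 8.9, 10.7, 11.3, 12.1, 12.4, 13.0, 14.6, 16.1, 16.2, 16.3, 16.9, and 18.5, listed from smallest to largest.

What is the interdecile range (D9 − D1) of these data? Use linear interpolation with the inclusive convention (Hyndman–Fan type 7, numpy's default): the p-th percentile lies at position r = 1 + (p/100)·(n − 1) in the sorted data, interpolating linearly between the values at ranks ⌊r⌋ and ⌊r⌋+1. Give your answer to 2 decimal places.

n = 17.
P10: r = 2.6; ranks 2–3 are 6.8, 7.5; interpolating gives 7.22.
P90: r = 15.4; ranks 15–16 are 16.3, 16.9; interpolating gives 16.54.
Difference: 16.54 − 7.22 = 9.32.

9.32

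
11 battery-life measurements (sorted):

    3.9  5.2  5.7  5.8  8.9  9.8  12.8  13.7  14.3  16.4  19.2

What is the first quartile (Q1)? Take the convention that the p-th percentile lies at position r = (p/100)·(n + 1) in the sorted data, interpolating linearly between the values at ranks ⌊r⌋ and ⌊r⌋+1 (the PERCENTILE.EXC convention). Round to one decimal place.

n = 11.
r = (25/100)·(11 + 1) = 3.
r is an integer, so P25 is the value at rank 3: 5.7.

5.7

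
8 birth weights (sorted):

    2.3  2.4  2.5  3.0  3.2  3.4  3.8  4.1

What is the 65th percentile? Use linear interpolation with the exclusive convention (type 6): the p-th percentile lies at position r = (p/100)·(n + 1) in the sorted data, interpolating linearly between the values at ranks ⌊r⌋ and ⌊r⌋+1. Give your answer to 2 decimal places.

n = 8.
r = (65/100)·(8 + 1) = 5.85.
Rank 5 is 3.2 and rank 6 is 3.4.
Interpolate: 3.2 + 0.85·(3.4 − 3.2) = 3.2 + 0.85·0.2 = 3.37.

3.37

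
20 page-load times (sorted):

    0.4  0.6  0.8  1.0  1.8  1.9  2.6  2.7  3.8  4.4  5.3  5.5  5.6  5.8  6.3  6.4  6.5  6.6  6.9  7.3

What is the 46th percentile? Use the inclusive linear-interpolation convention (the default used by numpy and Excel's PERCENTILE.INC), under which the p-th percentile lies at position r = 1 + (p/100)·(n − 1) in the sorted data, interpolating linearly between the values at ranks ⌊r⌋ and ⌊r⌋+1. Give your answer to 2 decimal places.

4.24

n = 20.
r = 1 + (46/100)·(20 − 1) = 1 + 8.74 = 9.74.
Rank 9 is 3.8 and rank 10 is 4.4.
Interpolate: 3.8 + 0.74·(4.4 − 3.8) = 3.8 + 0.74·0.6 = 4.244.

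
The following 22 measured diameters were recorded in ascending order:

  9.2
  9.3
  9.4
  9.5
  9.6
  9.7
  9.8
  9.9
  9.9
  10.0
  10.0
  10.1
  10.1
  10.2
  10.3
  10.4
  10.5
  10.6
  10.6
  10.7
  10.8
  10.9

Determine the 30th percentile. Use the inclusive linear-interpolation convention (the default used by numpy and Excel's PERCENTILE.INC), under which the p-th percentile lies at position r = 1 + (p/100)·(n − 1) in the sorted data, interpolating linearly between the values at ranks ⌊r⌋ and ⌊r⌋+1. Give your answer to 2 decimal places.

9.83

n = 22.
r = 1 + (30/100)·(22 − 1) = 1 + 6.3 = 7.3.
Rank 7 is 9.8 and rank 8 is 9.9.
Interpolate: 9.8 + 0.3·(9.9 − 9.8) = 9.8 + 0.3·0.1 = 9.83.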